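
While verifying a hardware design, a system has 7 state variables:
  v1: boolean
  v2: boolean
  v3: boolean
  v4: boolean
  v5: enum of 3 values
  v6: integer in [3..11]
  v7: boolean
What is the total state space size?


State space = product of domain sizes of all variables.
Domain sizes:
  v1 (boolean): 2
  v2 (boolean): 2
  v3 (boolean): 2
  v4 (boolean): 2
  v5 (enum of 3 values): 3
  v6 (integer in [3..11]): 9
  v7 (boolean): 2
Product = 2 * 2 * 2 * 2 * 3 * 9 * 2 = 864

864


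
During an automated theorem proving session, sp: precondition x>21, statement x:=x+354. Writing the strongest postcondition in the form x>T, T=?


Formula: sp(P, x:=E) = exists old_x. (x = E[old_x/x]) AND P[old_x/x] (old_x is the value of x before the assignment; eliminate old_x by solving x = E[old_x/x] for old_x)
Step 1: Precondition P: x>21, i.e. old_x > 21
Step 2: Assignment gives x = old_x + 354, so old_x = x - 354
Step 3: Substitute into P: x - 354 > 21
Step 4: Simplify: x > 21+354 = 375

375


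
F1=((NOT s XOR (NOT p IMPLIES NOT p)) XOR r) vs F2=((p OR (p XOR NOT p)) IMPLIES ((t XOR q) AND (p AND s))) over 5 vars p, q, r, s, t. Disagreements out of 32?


F1 = ((NOT s XOR (NOT p IMPLIES NOT p)) XOR r)
F2 = ((p OR (p XOR NOT p)) IMPLIES ((t XOR q) AND (p AND s)))
Evaluate both on each of 32 rows (bits = p,q,r,s,t):
  row 0 [00000]: F1=0 F2=0 -> 0
  row 1 [00001]: F1=0 F2=0 -> 0
  row 2 [00010]: F1=1 F2=0 (differ) -> 1
  row 3 [00011]: F1=1 F2=0 (differ) -> 1
  row 4 [00100]: F1=1 F2=0 (differ) -> 1
  row 5 [00101]: F1=1 F2=0 (differ) -> 1
  row 6 [00110]: F1=0 F2=0 -> 0
  row 7 [00111]: F1=0 F2=0 -> 0
  row 8 [01000]: F1=0 F2=0 -> 0
  row 9 [01001]: F1=0 F2=0 -> 0
  row 10 [01010]: F1=1 F2=0 (differ) -> 1
  row 11 [01011]: F1=1 F2=0 (differ) -> 1
  row 12 [01100]: F1=1 F2=0 (differ) -> 1
  row 13 [01101]: F1=1 F2=0 (differ) -> 1
  row 14 [01110]: F1=0 F2=0 -> 0
  row 15 [01111]: F1=0 F2=0 -> 0
  row 16 [10000]: F1=0 F2=0 -> 0
  row 17 [10001]: F1=0 F2=0 -> 0
  row 18 [10010]: F1=1 F2=0 (differ) -> 1
  row 19 [10011]: F1=1 F2=1 -> 0
  row 20 [10100]: F1=1 F2=0 (differ) -> 1
  row 21 [10101]: F1=1 F2=0 (differ) -> 1
  row 22 [10110]: F1=0 F2=0 -> 0
  row 23 [10111]: F1=0 F2=1 (differ) -> 1
  row 24 [11000]: F1=0 F2=0 -> 0
  row 25 [11001]: F1=0 F2=0 -> 0
  row 26 [11010]: F1=1 F2=1 -> 0
  row 27 [11011]: F1=1 F2=0 (differ) -> 1
  row 28 [11100]: F1=1 F2=0 (differ) -> 1
  row 29 [11101]: F1=1 F2=0 (differ) -> 1
  row 30 [11110]: F1=0 F2=1 (differ) -> 1
  row 31 [11111]: F1=0 F2=0 -> 0
Full result column, 8 rows per line (p,q fixed per line; r,s,t runs 000..111 left to right):
  rows 0-7 [p,q=00]: 00111100  (ones: 4)
  rows 8-15 [p,q=01]: 00111100  (ones: 4)
  rows 16-23 [p,q=10]: 00101101  (ones: 4)
  rows 24-31 [p,q=11]: 00011110  (ones: 4)
Disagreements = 4+4+4+4 = 16

16


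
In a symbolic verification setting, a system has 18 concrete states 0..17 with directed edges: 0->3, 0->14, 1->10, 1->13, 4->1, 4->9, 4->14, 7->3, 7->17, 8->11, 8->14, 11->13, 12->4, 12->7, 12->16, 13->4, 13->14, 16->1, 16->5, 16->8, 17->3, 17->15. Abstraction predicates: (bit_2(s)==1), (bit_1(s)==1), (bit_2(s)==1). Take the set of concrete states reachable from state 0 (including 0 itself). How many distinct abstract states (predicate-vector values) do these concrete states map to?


BFS from 0:
Concrete reachable: {0, 3, 14}
Abstract via predicates (bit_2(s)==1), (bit_1(s)==1), (bit_2(s)==1):
  (0,0,0) <- {0}
  (0,1,0) <- {3}
  (1,1,1) <- {14}
Distinct abstract states = 3

3


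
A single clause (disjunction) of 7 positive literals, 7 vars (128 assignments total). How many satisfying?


Step 1: Total=2^7=128
Step 2: Unsat when all 7 false: 2^0=1
Step 3: Sat=128-1=127

127


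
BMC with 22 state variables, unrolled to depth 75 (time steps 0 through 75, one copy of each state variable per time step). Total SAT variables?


BMC unrolls to depth k, creating one copy of each state var for steps 0..k.
Step count = 75 + 1 = 76 (steps 0 through 75)
Vars per step = 22
Total = 22 * 76 = 1672

1672


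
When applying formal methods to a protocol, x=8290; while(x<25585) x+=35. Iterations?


Step 1: x goes from 8290 toward 25585 by 35; the body runs while x<25585, so iterations = ceil((bound-start)/step)
Step 2: Distance=17295
Step 3: ceil(17295/35)=495

495


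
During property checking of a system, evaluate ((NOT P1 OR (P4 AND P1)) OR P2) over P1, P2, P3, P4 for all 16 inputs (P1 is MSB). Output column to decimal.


Formula: ((NOT P1 OR (P4 AND P1)) OR P2) over P1, P2, P3, P4 (16 rows)
Evaluate each row (bits = P1,P2,P3,P4, MSB first):
  row 0 [0000]: ((NOT 0 OR (0 AND 0)) OR 0) -> 1
  row 1 [0001]: ((NOT 0 OR (1 AND 0)) OR 0) -> 1
  row 2 [0010]: ((NOT 0 OR (0 AND 0)) OR 0) -> 1
  row 3 [0011]: ((NOT 0 OR (1 AND 0)) OR 0) -> 1
  row 4 [0100]: ((NOT 0 OR (0 AND 0)) OR 1) -> 1
  row 5 [0101]: ((NOT 0 OR (1 AND 0)) OR 1) -> 1
  row 6 [0110]: ((NOT 0 OR (0 AND 0)) OR 1) -> 1
  row 7 [0111]: ((NOT 0 OR (1 AND 0)) OR 1) -> 1
  row 8 [1000]: ((NOT 1 OR (0 AND 1)) OR 0) -> 0
  row 9 [1001]: ((NOT 1 OR (1 AND 1)) OR 0) -> 1
  row 10 [1010]: ((NOT 1 OR (0 AND 1)) OR 0) -> 0
  row 11 [1011]: ((NOT 1 OR (1 AND 1)) OR 0) -> 1
  row 12 [1100]: ((NOT 1 OR (0 AND 1)) OR 1) -> 1
  row 13 [1101]: ((NOT 1 OR (1 AND 1)) OR 1) -> 1
  row 14 [1110]: ((NOT 1 OR (0 AND 1)) OR 1) -> 1
  row 15 [1111]: ((NOT 1 OR (1 AND 1)) OR 1) -> 1
Full result column, 4 rows per line (P1,P2 fixed per line; P3,P4 runs 00..11 left to right):
  rows 0-3 [P1,P2=00]: 1111  = hex F
  rows 4-7 [P1,P2=01]: 1111  = hex F
  rows 8-11 [P1,P2=10]: 0101  = hex 5
  rows 12-15 [P1,P2=11]: 1111  = hex F
Output column (row 0 .. row 15) = 1111111101011111
Output column grouped in 4s = 1111 1111 0101 1111 = 0xFF5F
Convert to decimal digit by digit (value = value*16 + digit):
  F -> 15
  15*16 + 15 (F) = 255
  255*16 + 5 = 4085
  4085*16 + 15 (F) = 65375
Decimal = 65375

65375


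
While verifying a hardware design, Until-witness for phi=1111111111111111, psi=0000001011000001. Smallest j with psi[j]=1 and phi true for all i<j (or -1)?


(phi U psi) at 0: need smallest j with psi[j]=1 and phi[i]=1 for all i in [0,j).
Scan from step 0:
  step 0: phi=1, psi=0 -> continue
  step 1: phi=1, psi=0 -> continue
  step 2: phi=1, psi=0 -> continue
  step 3: phi=1, psi=0 -> continue
  step 6: psi=1 and phi held for [0,6) -> witness found
Witness step = 6

6


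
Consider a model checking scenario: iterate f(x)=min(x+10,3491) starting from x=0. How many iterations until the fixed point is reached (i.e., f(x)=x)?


Step 1: x=0, cap=3491, increment=10
Step 2: x grows by 10 each step until capped at 3491; fixed point is x=3491
Step 3: iterations = ceil(3491/10) = 350

350


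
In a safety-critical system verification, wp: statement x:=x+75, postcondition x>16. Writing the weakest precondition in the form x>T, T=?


Formula: wp(x:=E, P) = P[E/x] (substitute E for x in postcondition)
Step 1: Postcondition: x>16
Step 2: Substitute x+75 for x: x+75>16
Step 3: Solve for x: x > 16-75 = -59

-59


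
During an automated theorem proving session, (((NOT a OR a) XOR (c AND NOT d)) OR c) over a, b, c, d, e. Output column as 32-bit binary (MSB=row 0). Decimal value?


Formula: (((NOT a OR a) XOR (c AND NOT d)) OR c) over a, b, c, d, e (32 rows)
Evaluate each row (bits = a,b,c,d,e, MSB first):
  row 0 [00000]: (((NOT 0 OR 0) XOR (0 AND NOT 0)) OR 0) -> 1
  row 1 [00001]: (((NOT 0 OR 0) XOR (0 AND NOT 0)) OR 0) -> 1
  row 2 [00010]: (((NOT 0 OR 0) XOR (0 AND NOT 1)) OR 0) -> 1
  row 3 [00011]: (((NOT 0 OR 0) XOR (0 AND NOT 1)) OR 0) -> 1
  row 4 [00100]: (((NOT 0 OR 0) XOR (1 AND NOT 0)) OR 1) -> 1
  row 5 [00101]: (((NOT 0 OR 0) XOR (1 AND NOT 0)) OR 1) -> 1
  row 6 [00110]: (((NOT 0 OR 0) XOR (1 AND NOT 1)) OR 1) -> 1
  row 7 [00111]: (((NOT 0 OR 0) XOR (1 AND NOT 1)) OR 1) -> 1
  row 8 [01000]: (((NOT 0 OR 0) XOR (0 AND NOT 0)) OR 0) -> 1
  row 9 [01001]: (((NOT 0 OR 0) XOR (0 AND NOT 0)) OR 0) -> 1
  row 10 [01010]: (((NOT 0 OR 0) XOR (0 AND NOT 1)) OR 0) -> 1
  row 11 [01011]: (((NOT 0 OR 0) XOR (0 AND NOT 1)) OR 0) -> 1
  row 12 [01100]: (((NOT 0 OR 0) XOR (1 AND NOT 0)) OR 1) -> 1
  row 13 [01101]: (((NOT 0 OR 0) XOR (1 AND NOT 0)) OR 1) -> 1
  row 14 [01110]: (((NOT 0 OR 0) XOR (1 AND NOT 1)) OR 1) -> 1
  row 15 [01111]: (((NOT 0 OR 0) XOR (1 AND NOT 1)) OR 1) -> 1
  row 16 [10000]: (((NOT 1 OR 1) XOR (0 AND NOT 0)) OR 0) -> 1
  row 17 [10001]: (((NOT 1 OR 1) XOR (0 AND NOT 0)) OR 0) -> 1
  row 18 [10010]: (((NOT 1 OR 1) XOR (0 AND NOT 1)) OR 0) -> 1
  row 19 [10011]: (((NOT 1 OR 1) XOR (0 AND NOT 1)) OR 0) -> 1
  row 20 [10100]: (((NOT 1 OR 1) XOR (1 AND NOT 0)) OR 1) -> 1
  row 21 [10101]: (((NOT 1 OR 1) XOR (1 AND NOT 0)) OR 1) -> 1
  row 22 [10110]: (((NOT 1 OR 1) XOR (1 AND NOT 1)) OR 1) -> 1
  row 23 [10111]: (((NOT 1 OR 1) XOR (1 AND NOT 1)) OR 1) -> 1
  row 24 [11000]: (((NOT 1 OR 1) XOR (0 AND NOT 0)) OR 0) -> 1
  row 25 [11001]: (((NOT 1 OR 1) XOR (0 AND NOT 0)) OR 0) -> 1
  row 26 [11010]: (((NOT 1 OR 1) XOR (0 AND NOT 1)) OR 0) -> 1
  row 27 [11011]: (((NOT 1 OR 1) XOR (0 AND NOT 1)) OR 0) -> 1
  row 28 [11100]: (((NOT 1 OR 1) XOR (1 AND NOT 0)) OR 1) -> 1
  row 29 [11101]: (((NOT 1 OR 1) XOR (1 AND NOT 0)) OR 1) -> 1
  row 30 [11110]: (((NOT 1 OR 1) XOR (1 AND NOT 1)) OR 1) -> 1
  row 31 [11111]: (((NOT 1 OR 1) XOR (1 AND NOT 1)) OR 1) -> 1
Full result column, 4 rows per line (a,b,c fixed per line; d,e runs 00..11 left to right):
  rows 0-3 [a,b,c=000]: 1111  = hex F
  rows 4-7 [a,b,c=001]: 1111  = hex F
  rows 8-11 [a,b,c=010]: 1111  = hex F
  rows 12-15 [a,b,c=011]: 1111  = hex F
  rows 16-19 [a,b,c=100]: 1111  = hex F
  rows 20-23 [a,b,c=101]: 1111  = hex F
  rows 24-27 [a,b,c=110]: 1111  = hex F
  rows 28-31 [a,b,c=111]: 1111  = hex F
Output column (row 0 .. row 31) = 11111111111111111111111111111111
Output column grouped in 4s = 1111 1111 1111 1111 1111 1111 1111 1111 = 0xFFFFFFFF
Convert to decimal digit by digit (value = value*16 + digit):
  F -> 15
  15*16 + 15 (F) = 255
  255*16 + 15 (F) = 4095
  4095*16 + 15 (F) = 65535
  65535*16 + 15 (F) = 1048575
  1048575*16 + 15 (F) = 16777215
  16777215*16 + 15 (F) = 268435455
  268435455*16 + 15 (F) = 4294967295
Decimal = 4294967295

4294967295


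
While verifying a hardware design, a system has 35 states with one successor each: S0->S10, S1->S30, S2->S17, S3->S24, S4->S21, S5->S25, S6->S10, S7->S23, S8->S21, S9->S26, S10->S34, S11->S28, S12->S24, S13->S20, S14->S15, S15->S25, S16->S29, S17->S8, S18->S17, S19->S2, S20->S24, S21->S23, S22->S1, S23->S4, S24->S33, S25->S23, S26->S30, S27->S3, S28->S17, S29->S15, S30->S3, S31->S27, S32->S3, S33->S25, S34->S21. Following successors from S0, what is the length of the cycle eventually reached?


Trace from S0 until a state repeats:
  S0 -> S10 -> S34 -> S21 -> S23 -> S4 -> S21
S21 first seen at step 3, revisited at step 6.
Cycle length = 6 - 3 = 3

3


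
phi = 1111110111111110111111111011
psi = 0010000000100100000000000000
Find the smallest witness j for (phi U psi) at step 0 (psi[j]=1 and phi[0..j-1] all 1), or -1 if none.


(phi U psi) at 0: need smallest j with psi[j]=1 and phi[i]=1 for all i in [0,j).
Scan from step 0:
  step 0: phi=1, psi=0 -> continue
  step 1: phi=1, psi=0 -> continue
  step 2: psi=1 and phi held for [0,2) -> witness found
Witness step = 2

2


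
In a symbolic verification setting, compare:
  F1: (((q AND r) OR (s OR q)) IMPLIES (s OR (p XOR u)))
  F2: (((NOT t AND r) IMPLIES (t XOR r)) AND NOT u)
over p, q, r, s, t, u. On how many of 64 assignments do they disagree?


F1 = (((q AND r) OR (s OR q)) IMPLIES (s OR (p XOR u)))
F2 = (((NOT t AND r) IMPLIES (t XOR r)) AND NOT u)
Evaluate both on each of 64 rows (bits = p,q,r,s,t,u):
  row 0 [000000]: F1=1 F2=1 -> 0
  row 1 [000001]: F1=1 F2=0 (differ) -> 1
  row 2 [000010]: F1=1 F2=1 -> 0
  row 3 [000011]: F1=1 F2=0 (differ) -> 1
  row 4 [000100]: F1=1 F2=1 -> 0
  (every remaining row is evaluated the same way; all 64 results are listed next)
Full result column, 8 rows per line (p,q,r fixed per line; s,t,u runs 000..111 left to right):
  rows 0-7 [p,q,r=000]: 01010101  (ones: 4)
  rows 8-15 [p,q,r=001]: 01010101  (ones: 4)
  rows 16-23 [p,q,r=010]: 11110101  (ones: 6)
  rows 24-31 [p,q,r=011]: 11110101  (ones: 6)
  rows 32-39 [p,q,r=100]: 01010101  (ones: 4)
  rows 40-47 [p,q,r=101]: 01010101  (ones: 4)
  rows 48-55 [p,q,r=110]: 00000101  (ones: 2)
  rows 56-63 [p,q,r=111]: 00000101  (ones: 2)
Disagreements = 4+4+6+6+4+4+2+2 = 32

32


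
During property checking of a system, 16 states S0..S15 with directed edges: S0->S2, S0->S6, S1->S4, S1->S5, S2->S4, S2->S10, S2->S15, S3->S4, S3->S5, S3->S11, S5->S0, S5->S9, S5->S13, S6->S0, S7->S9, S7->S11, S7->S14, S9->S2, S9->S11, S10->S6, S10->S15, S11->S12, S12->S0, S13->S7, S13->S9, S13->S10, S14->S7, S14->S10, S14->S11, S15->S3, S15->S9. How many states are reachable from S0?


BFS from S0:
  layer 0: {S0}
  layer 1: {S2, S6}
  layer 2: {S4, S10, S15}
  layer 3: {S3, S9}
  layer 4: {S5, S11}
  layer 5: {S12, S13}
  layer 6: {S7}
  layer 7: {S14}
Reachable set: {S0, S2, S3, S4, S5, S6, S7, S9, S10, S11, S12, S13, S14, S15}
Count = 14

14


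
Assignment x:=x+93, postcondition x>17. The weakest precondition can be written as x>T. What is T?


Formula: wp(x:=E, P) = P[E/x] (substitute E for x in postcondition)
Step 1: Postcondition: x>17
Step 2: Substitute x+93 for x: x+93>17
Step 3: Solve for x: x > 17-93 = -76

-76


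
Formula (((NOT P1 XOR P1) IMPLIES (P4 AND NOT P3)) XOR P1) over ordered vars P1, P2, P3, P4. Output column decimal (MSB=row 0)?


Formula: (((NOT P1 XOR P1) IMPLIES (P4 AND NOT P3)) XOR P1) over P1, P2, P3, P4 (16 rows)
Evaluate each row (bits = P1,P2,P3,P4, MSB first):
  row 0 [0000]: (((NOT 0 XOR 0) IMPLIES (0 AND NOT 0)) XOR 0) -> 0
  row 1 [0001]: (((NOT 0 XOR 0) IMPLIES (1 AND NOT 0)) XOR 0) -> 1
  row 2 [0010]: (((NOT 0 XOR 0) IMPLIES (0 AND NOT 1)) XOR 0) -> 0
  row 3 [0011]: (((NOT 0 XOR 0) IMPLIES (1 AND NOT 1)) XOR 0) -> 0
  row 4 [0100]: (((NOT 0 XOR 0) IMPLIES (0 AND NOT 0)) XOR 0) -> 0
  row 5 [0101]: (((NOT 0 XOR 0) IMPLIES (1 AND NOT 0)) XOR 0) -> 1
  row 6 [0110]: (((NOT 0 XOR 0) IMPLIES (0 AND NOT 1)) XOR 0) -> 0
  row 7 [0111]: (((NOT 0 XOR 0) IMPLIES (1 AND NOT 1)) XOR 0) -> 0
  row 8 [1000]: (((NOT 1 XOR 1) IMPLIES (0 AND NOT 0)) XOR 1) -> 1
  row 9 [1001]: (((NOT 1 XOR 1) IMPLIES (1 AND NOT 0)) XOR 1) -> 0
  row 10 [1010]: (((NOT 1 XOR 1) IMPLIES (0 AND NOT 1)) XOR 1) -> 1
  row 11 [1011]: (((NOT 1 XOR 1) IMPLIES (1 AND NOT 1)) XOR 1) -> 1
  row 12 [1100]: (((NOT 1 XOR 1) IMPLIES (0 AND NOT 0)) XOR 1) -> 1
  row 13 [1101]: (((NOT 1 XOR 1) IMPLIES (1 AND NOT 0)) XOR 1) -> 0
  row 14 [1110]: (((NOT 1 XOR 1) IMPLIES (0 AND NOT 1)) XOR 1) -> 1
  row 15 [1111]: (((NOT 1 XOR 1) IMPLIES (1 AND NOT 1)) XOR 1) -> 1
Full result column, 4 rows per line (P1,P2 fixed per line; P3,P4 runs 00..11 left to right):
  rows 0-3 [P1,P2=00]: 0100  = hex 4
  rows 4-7 [P1,P2=01]: 0100  = hex 4
  rows 8-11 [P1,P2=10]: 1011  = hex B
  rows 12-15 [P1,P2=11]: 1011  = hex B
Output column (row 0 .. row 15) = 0100010010111011
Output column grouped in 4s = 0100 0100 1011 1011 = 0x44BB
Convert to decimal digit by digit (value = value*16 + digit):
  4 -> 4
  4*16 + 4 = 68
  68*16 + 11 (B) = 1099
  1099*16 + 11 (B) = 17595
Decimal = 17595

17595


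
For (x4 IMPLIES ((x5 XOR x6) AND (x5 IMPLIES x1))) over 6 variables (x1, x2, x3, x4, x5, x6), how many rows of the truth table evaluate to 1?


Formula: (x4 IMPLIES ((x5 XOR x6) AND (x5 IMPLIES x1))) over 6 vars (64 rows)
Evaluate each row (x1, x2, x3, x4, x5, x6 as bits, MSB first):
  row 0 [000000]: (0 IMPLIES ((0 XOR 0) AND (0 IMPLIES 0))) -> 1
  row 1 [000001]: (0 IMPLIES ((0 XOR 1) AND (0 IMPLIES 0))) -> 1
  row 2 [000010]: (0 IMPLIES ((1 XOR 0) AND (1 IMPLIES 0))) -> 1
  row 3 [000011]: (0 IMPLIES ((1 XOR 1) AND (1 IMPLIES 0))) -> 1
  row 4 [000100]: (1 IMPLIES ((0 XOR 0) AND (0 IMPLIES 0))) -> 0
  (every remaining row is evaluated the same way; all 64 results are listed next)
Full result column, 8 rows per line (x1,x2,x3 fixed per line; x4,x5,x6 runs 000..111 left to right):
  rows 0-7 [x1,x2,x3=000]: 11110100  (ones: 5)
  rows 8-15 [x1,x2,x3=001]: 11110100  (ones: 5)
  rows 16-23 [x1,x2,x3=010]: 11110100  (ones: 5)
  rows 24-31 [x1,x2,x3=011]: 11110100  (ones: 5)
  rows 32-39 [x1,x2,x3=100]: 11110110  (ones: 6)
  rows 40-47 [x1,x2,x3=101]: 11110110  (ones: 6)
  rows 48-55 [x1,x2,x3=110]: 11110110  (ones: 6)
  rows 56-63 [x1,x2,x3=111]: 11110110  (ones: 6)
Count of 1-rows = 5+5+5+5+6+6+6+6 = 44

44


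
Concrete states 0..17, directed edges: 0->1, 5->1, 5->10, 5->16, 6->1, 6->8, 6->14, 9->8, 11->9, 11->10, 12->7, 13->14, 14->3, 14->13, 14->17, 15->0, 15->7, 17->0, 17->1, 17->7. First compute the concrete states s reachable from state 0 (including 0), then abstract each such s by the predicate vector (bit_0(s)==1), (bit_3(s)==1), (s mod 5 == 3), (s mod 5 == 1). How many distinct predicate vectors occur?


BFS from 0:
Concrete reachable: {0, 1}
Abstract via predicates (bit_0(s)==1), (bit_3(s)==1), (s mod 5 == 3), (s mod 5 == 1):
  (0,0,0,0) <- {0}
  (1,0,0,1) <- {1}
Distinct abstract states = 2

2


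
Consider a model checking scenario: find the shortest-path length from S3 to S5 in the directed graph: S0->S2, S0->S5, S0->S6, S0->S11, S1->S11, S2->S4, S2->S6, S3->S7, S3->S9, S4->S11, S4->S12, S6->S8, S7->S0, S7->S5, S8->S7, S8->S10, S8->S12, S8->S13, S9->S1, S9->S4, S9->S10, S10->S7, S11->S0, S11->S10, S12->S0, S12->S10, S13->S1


BFS layer-by-layer from S3:
  dist 0: {S3}
  dist 1: {S7, S9}
  dist 2: {S0, S1, S4, S5, S10}
  -> S5 reached at distance 2
Shortest path length = 2

2


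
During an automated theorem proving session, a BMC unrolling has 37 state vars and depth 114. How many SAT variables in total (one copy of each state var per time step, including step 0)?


BMC unrolls to depth k, creating one copy of each state var for steps 0..k.
Step count = 114 + 1 = 115 (steps 0 through 114)
Vars per step = 37
Total = 37 * 115 = 4255

4255


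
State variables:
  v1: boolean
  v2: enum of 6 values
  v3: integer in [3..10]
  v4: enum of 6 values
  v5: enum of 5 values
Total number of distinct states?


State space = product of domain sizes of all variables.
Domain sizes:
  v1 (boolean): 2
  v2 (enum of 6 values): 6
  v3 (integer in [3..10]): 8
  v4 (enum of 6 values): 6
  v5 (enum of 5 values): 5
Product = 2 * 6 * 8 * 6 * 5 = 2880

2880


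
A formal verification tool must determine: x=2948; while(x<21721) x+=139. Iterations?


Step 1: x goes from 2948 toward 21721 by 139; the body runs while x<21721, so iterations = ceil((bound-start)/step)
Step 2: Distance=18773
Step 3: ceil(18773/139)=136

136


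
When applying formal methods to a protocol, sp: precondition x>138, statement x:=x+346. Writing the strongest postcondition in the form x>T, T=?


Formula: sp(P, x:=E) = exists old_x. (x = E[old_x/x]) AND P[old_x/x] (old_x is the value of x before the assignment; eliminate old_x by solving x = E[old_x/x] for old_x)
Step 1: Precondition P: x>138, i.e. old_x > 138
Step 2: Assignment gives x = old_x + 346, so old_x = x - 346
Step 3: Substitute into P: x - 346 > 138
Step 4: Simplify: x > 138+346 = 484

484


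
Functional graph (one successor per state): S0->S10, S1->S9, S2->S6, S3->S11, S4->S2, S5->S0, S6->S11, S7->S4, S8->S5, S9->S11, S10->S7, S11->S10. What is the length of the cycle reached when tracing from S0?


Trace from S0 until a state repeats:
  S0 -> S10 -> S7 -> S4 -> S2 -> S6 -> S11 -> S10
S10 first seen at step 1, revisited at step 7.
Cycle length = 7 - 1 = 6

6


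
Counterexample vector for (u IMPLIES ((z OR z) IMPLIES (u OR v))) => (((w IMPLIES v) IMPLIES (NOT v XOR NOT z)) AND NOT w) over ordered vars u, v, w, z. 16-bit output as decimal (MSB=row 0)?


F1 = (u IMPLIES ((z OR z) IMPLIES (u OR v)))
F2 = (((w IMPLIES v) IMPLIES (NOT v XOR NOT z)) AND NOT w)
Counterexample to F1=>F2 is where F1=1 and F2=0.
Evaluate each row (bits = u,v,w,z, MSB first):
  row 0 [0000]: F1=1 F2=0 -> F1&~F2 -> 1
  row 1 [0001]: F1=1 F2=1 -> F1&~F2 -> 0
  row 2 [0010]: F1=1 F2=0 -> F1&~F2 -> 1
  row 3 [0011]: F1=1 F2=0 -> F1&~F2 -> 1
  row 4 [0100]: F1=1 F2=1 -> F1&~F2 -> 0
  row 5 [0101]: F1=1 F2=0 -> F1&~F2 -> 1
  row 6 [0110]: F1=1 F2=0 -> F1&~F2 -> 1
  row 7 [0111]: F1=1 F2=0 -> F1&~F2 -> 1
  row 8 [1000]: F1=1 F2=0 -> F1&~F2 -> 1
  row 9 [1001]: F1=1 F2=1 -> F1&~F2 -> 0
  row 10 [1010]: F1=1 F2=0 -> F1&~F2 -> 1
  row 11 [1011]: F1=1 F2=0 -> F1&~F2 -> 1
  row 12 [1100]: F1=1 F2=1 -> F1&~F2 -> 0
  row 13 [1101]: F1=1 F2=0 -> F1&~F2 -> 1
  row 14 [1110]: F1=1 F2=0 -> F1&~F2 -> 1
  row 15 [1111]: F1=1 F2=0 -> F1&~F2 -> 1
Full result column, 4 rows per line (u,v fixed per line; w,z runs 00..11 left to right):
  rows 0-3 [u,v=00]: 1011  = hex B
  rows 4-7 [u,v=01]: 0111  = hex 7
  rows 8-11 [u,v=10]: 1011  = hex B
  rows 12-15 [u,v=11]: 0111  = hex 7
Counterexample vector (row 0 .. row 15) = 1011011110110111
Output column grouped in 4s = 1011 0111 1011 0111 = 0xB7B7
Convert to decimal digit by digit (value = value*16 + digit):
  B -> 11
  11*16 + 7 = 183
  183*16 + 11 (B) = 2939
  2939*16 + 7 = 47031
Decimal = 47031

47031


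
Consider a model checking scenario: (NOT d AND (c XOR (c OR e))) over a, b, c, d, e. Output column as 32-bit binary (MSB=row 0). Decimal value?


Formula: (NOT d AND (c XOR (c OR e))) over a, b, c, d, e (32 rows)
Evaluate each row (bits = a,b,c,d,e, MSB first):
  row 0 [00000]: (NOT 0 AND (0 XOR (0 OR 0))) -> 0
  row 1 [00001]: (NOT 0 AND (0 XOR (0 OR 1))) -> 1
  row 2 [00010]: (NOT 1 AND (0 XOR (0 OR 0))) -> 0
  row 3 [00011]: (NOT 1 AND (0 XOR (0 OR 1))) -> 0
  row 4 [00100]: (NOT 0 AND (1 XOR (1 OR 0))) -> 0
  row 5 [00101]: (NOT 0 AND (1 XOR (1 OR 1))) -> 0
  row 6 [00110]: (NOT 1 AND (1 XOR (1 OR 0))) -> 0
  row 7 [00111]: (NOT 1 AND (1 XOR (1 OR 1))) -> 0
  row 8 [01000]: (NOT 0 AND (0 XOR (0 OR 0))) -> 0
  row 9 [01001]: (NOT 0 AND (0 XOR (0 OR 1))) -> 1
  row 10 [01010]: (NOT 1 AND (0 XOR (0 OR 0))) -> 0
  row 11 [01011]: (NOT 1 AND (0 XOR (0 OR 1))) -> 0
  row 12 [01100]: (NOT 0 AND (1 XOR (1 OR 0))) -> 0
  row 13 [01101]: (NOT 0 AND (1 XOR (1 OR 1))) -> 0
  row 14 [01110]: (NOT 1 AND (1 XOR (1 OR 0))) -> 0
  row 15 [01111]: (NOT 1 AND (1 XOR (1 OR 1))) -> 0
  row 16 [10000]: (NOT 0 AND (0 XOR (0 OR 0))) -> 0
  row 17 [10001]: (NOT 0 AND (0 XOR (0 OR 1))) -> 1
  row 18 [10010]: (NOT 1 AND (0 XOR (0 OR 0))) -> 0
  row 19 [10011]: (NOT 1 AND (0 XOR (0 OR 1))) -> 0
  row 20 [10100]: (NOT 0 AND (1 XOR (1 OR 0))) -> 0
  row 21 [10101]: (NOT 0 AND (1 XOR (1 OR 1))) -> 0
  row 22 [10110]: (NOT 1 AND (1 XOR (1 OR 0))) -> 0
  row 23 [10111]: (NOT 1 AND (1 XOR (1 OR 1))) -> 0
  row 24 [11000]: (NOT 0 AND (0 XOR (0 OR 0))) -> 0
  row 25 [11001]: (NOT 0 AND (0 XOR (0 OR 1))) -> 1
  row 26 [11010]: (NOT 1 AND (0 XOR (0 OR 0))) -> 0
  row 27 [11011]: (NOT 1 AND (0 XOR (0 OR 1))) -> 0
  row 28 [11100]: (NOT 0 AND (1 XOR (1 OR 0))) -> 0
  row 29 [11101]: (NOT 0 AND (1 XOR (1 OR 1))) -> 0
  row 30 [11110]: (NOT 1 AND (1 XOR (1 OR 0))) -> 0
  row 31 [11111]: (NOT 1 AND (1 XOR (1 OR 1))) -> 0
Full result column, 4 rows per line (a,b,c fixed per line; d,e runs 00..11 left to right):
  rows 0-3 [a,b,c=000]: 0100  = hex 4
  rows 4-7 [a,b,c=001]: 0000  = hex 0
  rows 8-11 [a,b,c=010]: 0100  = hex 4
  rows 12-15 [a,b,c=011]: 0000  = hex 0
  rows 16-19 [a,b,c=100]: 0100  = hex 4
  rows 20-23 [a,b,c=101]: 0000  = hex 0
  rows 24-27 [a,b,c=110]: 0100  = hex 4
  rows 28-31 [a,b,c=111]: 0000  = hex 0
Output column (row 0 .. row 31) = 01000000010000000100000001000000
Output column grouped in 4s = 0100 0000 0100 0000 0100 0000 0100 0000 = 0x40404040
Convert to decimal digit by digit (value = value*16 + digit):
  4 -> 4
  4*16 + 0 = 64
  64*16 + 4 = 1028
  1028*16 + 0 = 16448
  16448*16 + 4 = 263172
  263172*16 + 0 = 4210752
  4210752*16 + 4 = 67372036
  67372036*16 + 0 = 1077952576
Decimal = 1077952576

1077952576


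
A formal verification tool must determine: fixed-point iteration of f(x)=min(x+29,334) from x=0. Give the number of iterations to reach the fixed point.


Step 1: x=0, cap=334, increment=29
Step 2: x grows by 29 each step until capped at 334; fixed point is x=334
Step 3: iterations = ceil(334/29) = 12

12


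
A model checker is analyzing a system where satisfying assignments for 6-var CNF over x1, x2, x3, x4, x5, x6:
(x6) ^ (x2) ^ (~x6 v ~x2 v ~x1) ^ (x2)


CNF with 4 clauses over 6 vars (64 assignments).
An assignment satisfies CNF iff every clause has >=1 true literal.
Check each row (bits = x1,x2,x3,x4,x5,x6; clause T/F shown):
  row 0 [000000]: clauses=FFTF -> 0
  row 1 [000001]: clauses=TFTF -> 0
  row 2 [000010]: clauses=FFTF -> 0
  row 3 [000011]: clauses=TFTF -> 0
  row 4 [000100]: clauses=FFTF -> 0
  (every remaining row is evaluated the same way; all 64 results are listed next)
Full result column, 8 rows per line (x1,x2,x3 fixed per line; x4,x5,x6 runs 000..111 left to right):
  rows 0-7 [x1,x2,x3=000]: 00000000  (ones: 0)
  rows 8-15 [x1,x2,x3=001]: 00000000  (ones: 0)
  rows 16-23 [x1,x2,x3=010]: 01010101  (ones: 4)
  rows 24-31 [x1,x2,x3=011]: 01010101  (ones: 4)
  rows 32-39 [x1,x2,x3=100]: 00000000  (ones: 0)
  rows 40-47 [x1,x2,x3=101]: 00000000  (ones: 0)
  rows 48-55 [x1,x2,x3=110]: 00000000  (ones: 0)
  rows 56-63 [x1,x2,x3=111]: 00000000  (ones: 0)
Satisfying assignments = 0+0+4+4+0+0+0+0 = 8

8


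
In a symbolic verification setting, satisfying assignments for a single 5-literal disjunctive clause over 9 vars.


Step 1: Total=2^9=512
Step 2: Unsat when all 5 false: 2^4=16
Step 3: Sat=512-16=496

496


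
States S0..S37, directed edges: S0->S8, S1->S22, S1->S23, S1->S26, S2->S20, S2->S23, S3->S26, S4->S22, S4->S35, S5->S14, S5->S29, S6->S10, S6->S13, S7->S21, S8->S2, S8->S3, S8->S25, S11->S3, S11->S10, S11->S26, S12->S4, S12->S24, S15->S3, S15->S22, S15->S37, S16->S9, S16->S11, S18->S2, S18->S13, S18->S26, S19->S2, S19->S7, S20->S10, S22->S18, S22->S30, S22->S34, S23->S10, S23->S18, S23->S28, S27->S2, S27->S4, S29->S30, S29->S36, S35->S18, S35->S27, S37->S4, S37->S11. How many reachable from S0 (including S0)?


BFS from S0:
  layer 0: {S0}
  layer 1: {S8}
  layer 2: {S2, S3, S25}
  layer 3: {S20, S23, S26}
  layer 4: {S10, S18, S28}
  layer 5: {S13}
Reachable set: {S0, S2, S3, S8, S10, S13, S18, S20, S23, S25, S26, S28}
Count = 12

12


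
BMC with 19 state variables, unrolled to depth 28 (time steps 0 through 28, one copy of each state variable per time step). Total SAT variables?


BMC unrolls to depth k, creating one copy of each state var for steps 0..k.
Step count = 28 + 1 = 29 (steps 0 through 28)
Vars per step = 19
Total = 19 * 29 = 551

551


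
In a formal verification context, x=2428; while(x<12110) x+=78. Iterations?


Step 1: x goes from 2428 toward 12110 by 78; the body runs while x<12110, so iterations = ceil((bound-start)/step)
Step 2: Distance=9682
Step 3: ceil(9682/78)=125

125


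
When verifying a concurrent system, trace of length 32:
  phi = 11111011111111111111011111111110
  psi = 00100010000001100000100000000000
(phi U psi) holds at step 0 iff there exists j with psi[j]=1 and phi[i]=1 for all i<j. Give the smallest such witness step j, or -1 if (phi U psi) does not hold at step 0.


(phi U psi) at 0: need smallest j with psi[j]=1 and phi[i]=1 for all i in [0,j).
Scan from step 0:
  step 0: phi=1, psi=0 -> continue
  step 1: phi=1, psi=0 -> continue
  step 2: psi=1 and phi held for [0,2) -> witness found
Witness step = 2

2


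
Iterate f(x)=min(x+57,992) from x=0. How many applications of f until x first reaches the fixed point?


Step 1: x=0, cap=992, increment=57
Step 2: x grows by 57 each step until capped at 992; fixed point is x=992
Step 3: iterations = ceil(992/57) = 18

18


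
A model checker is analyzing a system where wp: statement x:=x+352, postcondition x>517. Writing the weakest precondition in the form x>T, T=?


Formula: wp(x:=E, P) = P[E/x] (substitute E for x in postcondition)
Step 1: Postcondition: x>517
Step 2: Substitute x+352 for x: x+352>517
Step 3: Solve for x: x > 517-352 = 165

165


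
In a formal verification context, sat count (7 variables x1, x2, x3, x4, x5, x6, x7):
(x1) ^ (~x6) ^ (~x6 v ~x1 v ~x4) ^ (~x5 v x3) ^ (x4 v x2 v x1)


CNF with 5 clauses over 7 vars (128 assignments).
An assignment satisfies CNF iff every clause has >=1 true literal.
Check each row (bits = x1,x2,x3,x4,x5,x6,x7; clause T/F shown):
  row 0 [0000000]: clauses=FTTTF -> 0
  row 1 [0000001]: clauses=FTTTF -> 0
  row 2 [0000010]: clauses=FFTTF -> 0
  row 3 [0000011]: clauses=FFTTF -> 0
  row 4 [0000100]: clauses=FTTFF -> 0
  (every remaining row is evaluated the same way; all 128 results are listed next)
Full result column, 8 rows per line (x1,x2,x3,x4 fixed per line; x5,x6,x7 runs 000..111 left to right):
  rows 0-7 [x1,x2,x3,x4=0000]: 00000000  (ones: 0)
  rows 8-15 [x1,x2,x3,x4=0001]: 00000000  (ones: 0)
  rows 16-23 [x1,x2,x3,x4=0010]: 00000000  (ones: 0)
  rows 24-31 [x1,x2,x3,x4=0011]: 00000000  (ones: 0)
  rows 32-39 [x1,x2,x3,x4=0100]: 00000000  (ones: 0)
  rows 40-47 [x1,x2,x3,x4=0101]: 00000000  (ones: 0)
  rows 48-55 [x1,x2,x3,x4=0110]: 00000000  (ones: 0)
  rows 56-63 [x1,x2,x3,x4=0111]: 00000000  (ones: 0)
  rows 64-71 [x1,x2,x3,x4=1000]: 11000000  (ones: 2)
  rows 72-79 [x1,x2,x3,x4=1001]: 11000000  (ones: 2)
  rows 80-87 [x1,x2,x3,x4=1010]: 11001100  (ones: 4)
  rows 88-95 [x1,x2,x3,x4=1011]: 11001100  (ones: 4)
  rows 96-103 [x1,x2,x3,x4=1100]: 11000000  (ones: 2)
  rows 104-111 [x1,x2,x3,x4=1101]: 11000000  (ones: 2)
  rows 112-119 [x1,x2,x3,x4=1110]: 11001100  (ones: 4)
  rows 120-127 [x1,x2,x3,x4=1111]: 11001100  (ones: 4)
Satisfying assignments = 0+0+0+0+0+0+0+0+2+2+4+4+2+2+4+4 = 24

24


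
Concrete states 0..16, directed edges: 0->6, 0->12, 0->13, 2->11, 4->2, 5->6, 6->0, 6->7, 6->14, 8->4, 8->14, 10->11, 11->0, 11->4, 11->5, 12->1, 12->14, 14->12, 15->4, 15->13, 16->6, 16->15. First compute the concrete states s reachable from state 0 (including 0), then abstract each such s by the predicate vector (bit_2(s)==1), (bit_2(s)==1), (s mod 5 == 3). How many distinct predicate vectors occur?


BFS from 0:
Concrete reachable: {0, 1, 6, 7, 12, 13, 14}
Abstract via predicates (bit_2(s)==1), (bit_2(s)==1), (s mod 5 == 3):
  (0,0,0) <- {0, 1}
  (1,1,0) <- {6, 7, 12, 14}
  (1,1,1) <- {13}
Distinct abstract states = 3

3


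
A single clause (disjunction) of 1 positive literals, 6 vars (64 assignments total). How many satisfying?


Step 1: Total=2^6=64
Step 2: Unsat when all 1 false: 2^5=32
Step 3: Sat=64-32=32

32


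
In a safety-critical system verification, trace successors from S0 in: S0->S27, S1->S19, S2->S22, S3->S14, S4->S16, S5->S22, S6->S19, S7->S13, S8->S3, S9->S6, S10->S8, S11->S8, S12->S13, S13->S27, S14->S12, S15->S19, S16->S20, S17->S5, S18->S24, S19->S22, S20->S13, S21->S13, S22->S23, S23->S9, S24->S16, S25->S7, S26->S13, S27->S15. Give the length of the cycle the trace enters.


Trace from S0 until a state repeats:
  S0 -> S27 -> S15 -> S19 -> S22 -> S23 -> S9 -> S6 -> S19
S19 first seen at step 3, revisited at step 8.
Cycle length = 8 - 3 = 5

5


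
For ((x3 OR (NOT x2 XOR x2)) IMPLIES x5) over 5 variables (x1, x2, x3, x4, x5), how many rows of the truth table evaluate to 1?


Formula: ((x3 OR (NOT x2 XOR x2)) IMPLIES x5) over 5 vars (32 rows)
Evaluate each row (x1, x2, x3, x4, x5 as bits, MSB first):
  row 0 [00000]: ((0 OR (NOT 0 XOR 0)) IMPLIES 0) -> 0
  row 1 [00001]: ((0 OR (NOT 0 XOR 0)) IMPLIES 1) -> 1
  row 2 [00010]: ((0 OR (NOT 0 XOR 0)) IMPLIES 0) -> 0
  row 3 [00011]: ((0 OR (NOT 0 XOR 0)) IMPLIES 1) -> 1
  row 4 [00100]: ((1 OR (NOT 0 XOR 0)) IMPLIES 0) -> 0
  row 5 [00101]: ((1 OR (NOT 0 XOR 0)) IMPLIES 1) -> 1
  row 6 [00110]: ((1 OR (NOT 0 XOR 0)) IMPLIES 0) -> 0
  row 7 [00111]: ((1 OR (NOT 0 XOR 0)) IMPLIES 1) -> 1
  row 8 [01000]: ((0 OR (NOT 1 XOR 1)) IMPLIES 0) -> 0
  row 9 [01001]: ((0 OR (NOT 1 XOR 1)) IMPLIES 1) -> 1
  row 10 [01010]: ((0 OR (NOT 1 XOR 1)) IMPLIES 0) -> 0
  row 11 [01011]: ((0 OR (NOT 1 XOR 1)) IMPLIES 1) -> 1
  row 12 [01100]: ((1 OR (NOT 1 XOR 1)) IMPLIES 0) -> 0
  row 13 [01101]: ((1 OR (NOT 1 XOR 1)) IMPLIES 1) -> 1
  row 14 [01110]: ((1 OR (NOT 1 XOR 1)) IMPLIES 0) -> 0
  row 15 [01111]: ((1 OR (NOT 1 XOR 1)) IMPLIES 1) -> 1
  row 16 [10000]: ((0 OR (NOT 0 XOR 0)) IMPLIES 0) -> 0
  row 17 [10001]: ((0 OR (NOT 0 XOR 0)) IMPLIES 1) -> 1
  row 18 [10010]: ((0 OR (NOT 0 XOR 0)) IMPLIES 0) -> 0
  row 19 [10011]: ((0 OR (NOT 0 XOR 0)) IMPLIES 1) -> 1
  row 20 [10100]: ((1 OR (NOT 0 XOR 0)) IMPLIES 0) -> 0
  row 21 [10101]: ((1 OR (NOT 0 XOR 0)) IMPLIES 1) -> 1
  row 22 [10110]: ((1 OR (NOT 0 XOR 0)) IMPLIES 0) -> 0
  row 23 [10111]: ((1 OR (NOT 0 XOR 0)) IMPLIES 1) -> 1
  row 24 [11000]: ((0 OR (NOT 1 XOR 1)) IMPLIES 0) -> 0
  row 25 [11001]: ((0 OR (NOT 1 XOR 1)) IMPLIES 1) -> 1
  row 26 [11010]: ((0 OR (NOT 1 XOR 1)) IMPLIES 0) -> 0
  row 27 [11011]: ((0 OR (NOT 1 XOR 1)) IMPLIES 1) -> 1
  row 28 [11100]: ((1 OR (NOT 1 XOR 1)) IMPLIES 0) -> 0
  row 29 [11101]: ((1 OR (NOT 1 XOR 1)) IMPLIES 1) -> 1
  row 30 [11110]: ((1 OR (NOT 1 XOR 1)) IMPLIES 0) -> 0
  row 31 [11111]: ((1 OR (NOT 1 XOR 1)) IMPLIES 1) -> 1
Full result column, 8 rows per line (x1,x2 fixed per line; x3,x4,x5 runs 000..111 left to right):
  rows 0-7 [x1,x2=00]: 01010101  (ones: 4)
  rows 8-15 [x1,x2=01]: 01010101  (ones: 4)
  rows 16-23 [x1,x2=10]: 01010101  (ones: 4)
  rows 24-31 [x1,x2=11]: 01010101  (ones: 4)
Count of 1-rows = 4+4+4+4 = 16

16


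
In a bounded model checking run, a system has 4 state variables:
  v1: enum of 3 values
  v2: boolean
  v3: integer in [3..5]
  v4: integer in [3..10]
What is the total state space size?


State space = product of domain sizes of all variables.
Domain sizes:
  v1 (enum of 3 values): 3
  v2 (boolean): 2
  v3 (integer in [3..5]): 3
  v4 (integer in [3..10]): 8
Product = 3 * 2 * 3 * 8 = 144

144


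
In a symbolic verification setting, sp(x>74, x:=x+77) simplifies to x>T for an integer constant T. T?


Formula: sp(P, x:=E) = exists old_x. (x = E[old_x/x]) AND P[old_x/x] (old_x is the value of x before the assignment; eliminate old_x by solving x = E[old_x/x] for old_x)
Step 1: Precondition P: x>74, i.e. old_x > 74
Step 2: Assignment gives x = old_x + 77, so old_x = x - 77
Step 3: Substitute into P: x - 77 > 74
Step 4: Simplify: x > 74+77 = 151

151


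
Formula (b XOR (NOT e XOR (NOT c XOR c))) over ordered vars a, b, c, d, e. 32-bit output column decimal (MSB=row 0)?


Formula: (b XOR (NOT e XOR (NOT c XOR c))) over a, b, c, d, e (32 rows)
Evaluate each row (bits = a,b,c,d,e, MSB first):
  row 0 [00000]: (0 XOR (NOT 0 XOR (NOT 0 XOR 0))) -> 0
  row 1 [00001]: (0 XOR (NOT 1 XOR (NOT 0 XOR 0))) -> 1
  row 2 [00010]: (0 XOR (NOT 0 XOR (NOT 0 XOR 0))) -> 0
  row 3 [00011]: (0 XOR (NOT 1 XOR (NOT 0 XOR 0))) -> 1
  row 4 [00100]: (0 XOR (NOT 0 XOR (NOT 1 XOR 1))) -> 0
  row 5 [00101]: (0 XOR (NOT 1 XOR (NOT 1 XOR 1))) -> 1
  row 6 [00110]: (0 XOR (NOT 0 XOR (NOT 1 XOR 1))) -> 0
  row 7 [00111]: (0 XOR (NOT 1 XOR (NOT 1 XOR 1))) -> 1
  row 8 [01000]: (1 XOR (NOT 0 XOR (NOT 0 XOR 0))) -> 1
  row 9 [01001]: (1 XOR (NOT 1 XOR (NOT 0 XOR 0))) -> 0
  row 10 [01010]: (1 XOR (NOT 0 XOR (NOT 0 XOR 0))) -> 1
  row 11 [01011]: (1 XOR (NOT 1 XOR (NOT 0 XOR 0))) -> 0
  row 12 [01100]: (1 XOR (NOT 0 XOR (NOT 1 XOR 1))) -> 1
  row 13 [01101]: (1 XOR (NOT 1 XOR (NOT 1 XOR 1))) -> 0
  row 14 [01110]: (1 XOR (NOT 0 XOR (NOT 1 XOR 1))) -> 1
  row 15 [01111]: (1 XOR (NOT 1 XOR (NOT 1 XOR 1))) -> 0
  row 16 [10000]: (0 XOR (NOT 0 XOR (NOT 0 XOR 0))) -> 0
  row 17 [10001]: (0 XOR (NOT 1 XOR (NOT 0 XOR 0))) -> 1
  row 18 [10010]: (0 XOR (NOT 0 XOR (NOT 0 XOR 0))) -> 0
  row 19 [10011]: (0 XOR (NOT 1 XOR (NOT 0 XOR 0))) -> 1
  row 20 [10100]: (0 XOR (NOT 0 XOR (NOT 1 XOR 1))) -> 0
  row 21 [10101]: (0 XOR (NOT 1 XOR (NOT 1 XOR 1))) -> 1
  row 22 [10110]: (0 XOR (NOT 0 XOR (NOT 1 XOR 1))) -> 0
  row 23 [10111]: (0 XOR (NOT 1 XOR (NOT 1 XOR 1))) -> 1
  row 24 [11000]: (1 XOR (NOT 0 XOR (NOT 0 XOR 0))) -> 1
  row 25 [11001]: (1 XOR (NOT 1 XOR (NOT 0 XOR 0))) -> 0
  row 26 [11010]: (1 XOR (NOT 0 XOR (NOT 0 XOR 0))) -> 1
  row 27 [11011]: (1 XOR (NOT 1 XOR (NOT 0 XOR 0))) -> 0
  row 28 [11100]: (1 XOR (NOT 0 XOR (NOT 1 XOR 1))) -> 1
  row 29 [11101]: (1 XOR (NOT 1 XOR (NOT 1 XOR 1))) -> 0
  row 30 [11110]: (1 XOR (NOT 0 XOR (NOT 1 XOR 1))) -> 1
  row 31 [11111]: (1 XOR (NOT 1 XOR (NOT 1 XOR 1))) -> 0
Full result column, 4 rows per line (a,b,c fixed per line; d,e runs 00..11 left to right):
  rows 0-3 [a,b,c=000]: 0101  = hex 5
  rows 4-7 [a,b,c=001]: 0101  = hex 5
  rows 8-11 [a,b,c=010]: 1010  = hex A
  rows 12-15 [a,b,c=011]: 1010  = hex A
  rows 16-19 [a,b,c=100]: 0101  = hex 5
  rows 20-23 [a,b,c=101]: 0101  = hex 5
  rows 24-27 [a,b,c=110]: 1010  = hex A
  rows 28-31 [a,b,c=111]: 1010  = hex A
Output column (row 0 .. row 31) = 01010101101010100101010110101010
Output column grouped in 4s = 0101 0101 1010 1010 0101 0101 1010 1010 = 0x55AA55AA
Convert to decimal digit by digit (value = value*16 + digit):
  5 -> 5
  5*16 + 5 = 85
  85*16 + 10 (A) = 1370
  1370*16 + 10 (A) = 21930
  21930*16 + 5 = 350885
  350885*16 + 5 = 5614165
  5614165*16 + 10 (A) = 89826650
  89826650*16 + 10 (A) = 1437226410
Decimal = 1437226410

1437226410


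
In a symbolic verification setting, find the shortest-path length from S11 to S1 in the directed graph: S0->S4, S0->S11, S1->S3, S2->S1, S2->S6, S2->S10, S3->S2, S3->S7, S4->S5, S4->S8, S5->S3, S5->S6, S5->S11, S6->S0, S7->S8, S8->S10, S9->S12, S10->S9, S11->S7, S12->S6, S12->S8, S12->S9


BFS layer-by-layer from S11:
  dist 0: {S11}
  dist 1: {S7}
  dist 2: {S8}
  dist 3: {S10}
  dist 4: {S9}
  dist 5: {S12}
  dist 6: {S6}
  dist 7: {S0}
  dist 8: {S4}
  dist 9: {S5}
  dist 10: {S3}
  dist 11: {S2}
  dist 12: {S1}
  -> S1 reached at distance 12
Shortest path length = 12

12


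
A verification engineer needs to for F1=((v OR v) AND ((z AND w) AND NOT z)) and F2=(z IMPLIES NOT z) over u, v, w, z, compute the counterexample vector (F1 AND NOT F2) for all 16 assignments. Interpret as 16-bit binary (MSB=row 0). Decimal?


F1 = ((v OR v) AND ((z AND w) AND NOT z))
F2 = (z IMPLIES NOT z)
Counterexample to F1=>F2 is where F1=1 and F2=0.
Evaluate each row (bits = u,v,w,z, MSB first):
  row 0 [0000]: F1=0 F2=1 -> F1&~F2 -> 0
  row 1 [0001]: F1=0 F2=0 -> F1&~F2 -> 0
  row 2 [0010]: F1=0 F2=1 -> F1&~F2 -> 0
  row 3 [0011]: F1=0 F2=0 -> F1&~F2 -> 0
  row 4 [0100]: F1=0 F2=1 -> F1&~F2 -> 0
  row 5 [0101]: F1=0 F2=0 -> F1&~F2 -> 0
  row 6 [0110]: F1=0 F2=1 -> F1&~F2 -> 0
  row 7 [0111]: F1=0 F2=0 -> F1&~F2 -> 0
  row 8 [1000]: F1=0 F2=1 -> F1&~F2 -> 0
  row 9 [1001]: F1=0 F2=0 -> F1&~F2 -> 0
  row 10 [1010]: F1=0 F2=1 -> F1&~F2 -> 0
  row 11 [1011]: F1=0 F2=0 -> F1&~F2 -> 0
  row 12 [1100]: F1=0 F2=1 -> F1&~F2 -> 0
  row 13 [1101]: F1=0 F2=0 -> F1&~F2 -> 0
  row 14 [1110]: F1=0 F2=1 -> F1&~F2 -> 0
  row 15 [1111]: F1=0 F2=0 -> F1&~F2 -> 0
Full result column, 4 rows per line (u,v fixed per line; w,z runs 00..11 left to right):
  rows 0-3 [u,v=00]: 0000  = hex 0
  rows 4-7 [u,v=01]: 0000  = hex 0
  rows 8-11 [u,v=10]: 0000  = hex 0
  rows 12-15 [u,v=11]: 0000  = hex 0
Counterexample vector (row 0 .. row 15) = 0000000000000000
Output column grouped in 4s = 0000 0000 0000 0000 = 0x0000
Convert to decimal digit by digit (value = value*16 + digit):
  0 -> 0
  0*16 + 0 = 0
  0*16 + 0 = 0
  0*16 + 0 = 0
Decimal = 0

0


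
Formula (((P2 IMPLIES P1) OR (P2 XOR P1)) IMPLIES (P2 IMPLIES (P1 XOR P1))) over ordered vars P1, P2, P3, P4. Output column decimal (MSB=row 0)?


Formula: (((P2 IMPLIES P1) OR (P2 XOR P1)) IMPLIES (P2 IMPLIES (P1 XOR P1))) over P1, P2, P3, P4 (16 rows)
Evaluate each row (bits = P1,P2,P3,P4, MSB first):
  row 0 [0000]: (((0 IMPLIES 0) OR (0 XOR 0)) IMPLIES (0 IMPLIES (0 XOR 0))) -> 1
  row 1 [0001]: (((0 IMPLIES 0) OR (0 XOR 0)) IMPLIES (0 IMPLIES (0 XOR 0))) -> 1
  row 2 [0010]: (((0 IMPLIES 0) OR (0 XOR 0)) IMPLIES (0 IMPLIES (0 XOR 0))) -> 1
  row 3 [0011]: (((0 IMPLIES 0) OR (0 XOR 0)) IMPLIES (0 IMPLIES (0 XOR 0))) -> 1
  row 4 [0100]: (((1 IMPLIES 0) OR (1 XOR 0)) IMPLIES (1 IMPLIES (0 XOR 0))) -> 0
  row 5 [0101]: (((1 IMPLIES 0) OR (1 XOR 0)) IMPLIES (1 IMPLIES (0 XOR 0))) -> 0
  row 6 [0110]: (((1 IMPLIES 0) OR (1 XOR 0)) IMPLIES (1 IMPLIES (0 XOR 0))) -> 0
  row 7 [0111]: (((1 IMPLIES 0) OR (1 XOR 0)) IMPLIES (1 IMPLIES (0 XOR 0))) -> 0
  row 8 [1000]: (((0 IMPLIES 1) OR (0 XOR 1)) IMPLIES (0 IMPLIES (1 XOR 1))) -> 1
  row 9 [1001]: (((0 IMPLIES 1) OR (0 XOR 1)) IMPLIES (0 IMPLIES (1 XOR 1))) -> 1
  row 10 [1010]: (((0 IMPLIES 1) OR (0 XOR 1)) IMPLIES (0 IMPLIES (1 XOR 1))) -> 1
  row 11 [1011]: (((0 IMPLIES 1) OR (0 XOR 1)) IMPLIES (0 IMPLIES (1 XOR 1))) -> 1
  row 12 [1100]: (((1 IMPLIES 1) OR (1 XOR 1)) IMPLIES (1 IMPLIES (1 XOR 1))) -> 0
  row 13 [1101]: (((1 IMPLIES 1) OR (1 XOR 1)) IMPLIES (1 IMPLIES (1 XOR 1))) -> 0
  row 14 [1110]: (((1 IMPLIES 1) OR (1 XOR 1)) IMPLIES (1 IMPLIES (1 XOR 1))) -> 0
  row 15 [1111]: (((1 IMPLIES 1) OR (1 XOR 1)) IMPLIES (1 IMPLIES (1 XOR 1))) -> 0
Full result column, 4 rows per line (P1,P2 fixed per line; P3,P4 runs 00..11 left to right):
  rows 0-3 [P1,P2=00]: 1111  = hex F
  rows 4-7 [P1,P2=01]: 0000  = hex 0
  rows 8-11 [P1,P2=10]: 1111  = hex F
  rows 12-15 [P1,P2=11]: 0000  = hex 0
Output column (row 0 .. row 15) = 1111000011110000
Output column grouped in 4s = 1111 0000 1111 0000 = 0xF0F0
Convert to decimal digit by digit (value = value*16 + digit):
  F -> 15
  15*16 + 0 = 240
  240*16 + 15 (F) = 3855
  3855*16 + 0 = 61680
Decimal = 61680

61680
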